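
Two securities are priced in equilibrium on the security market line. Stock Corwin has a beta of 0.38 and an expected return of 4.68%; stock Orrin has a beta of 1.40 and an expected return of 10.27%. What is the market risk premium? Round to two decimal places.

Both satisfy E(R) = R_f + β·MRP, so the slope of the SML is
MRP = (10.27% − 4.68%) / (1.40 − 0.38) = 5.59% / 1.02 = 5.4804%

5.48%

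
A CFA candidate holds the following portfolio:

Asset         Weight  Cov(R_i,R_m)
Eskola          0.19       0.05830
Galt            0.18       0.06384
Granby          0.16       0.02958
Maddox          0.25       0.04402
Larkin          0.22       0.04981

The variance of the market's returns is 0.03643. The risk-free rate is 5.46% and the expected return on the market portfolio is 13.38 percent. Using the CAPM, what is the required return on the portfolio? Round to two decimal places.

β_Eskola = 0.05830 / 0.03643 = 1.6003
β_Galt = 0.06384 / 0.03643 = 1.7524
β_Granby = 0.02958 / 0.03643 = 0.8120
β_Maddox = 0.04402 / 0.03643 = 1.2083
β_Larkin = 0.04981 / 0.03643 = 1.3673
β_P = Σ w_i β_i = 0.19×1.6003 + 0.18×1.7524 + 0.16×0.8120 + 0.25×1.2083 + 0.22×1.3673 = 1.3523
MRP = 13.38% − 5.46% = 7.92%
E(R_P) = R_f + β_P × MRP = 5.46% + 1.3523 × 7.92% = 16.17%

16.17%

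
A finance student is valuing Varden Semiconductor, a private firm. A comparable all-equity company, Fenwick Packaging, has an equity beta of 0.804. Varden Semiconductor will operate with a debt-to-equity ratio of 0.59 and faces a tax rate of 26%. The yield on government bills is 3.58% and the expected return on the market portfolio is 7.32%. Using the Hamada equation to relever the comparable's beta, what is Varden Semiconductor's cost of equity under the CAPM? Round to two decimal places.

7.90%

β_L = β_U × [1 + (1 − t)(D/E)] = 0.804 × [1 + (1 − 0.26) × 0.59]
    = 0.804 × [1 + 0.74 × 0.59] = 0.804 × 1.4366 = 1.1550
MRP = 7.32% − 3.58% = 3.74%
E(R) = R_f + β_L × MRP = 3.58% + 1.1550 × 3.74% = 7.90%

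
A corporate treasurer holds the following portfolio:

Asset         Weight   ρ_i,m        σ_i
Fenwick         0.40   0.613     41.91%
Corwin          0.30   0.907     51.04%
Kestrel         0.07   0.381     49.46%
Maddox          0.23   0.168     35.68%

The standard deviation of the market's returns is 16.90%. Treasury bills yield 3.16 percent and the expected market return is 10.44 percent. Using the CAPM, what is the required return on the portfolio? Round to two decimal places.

14.73%

β_Fenwick = 0.613 × 41.91% / 16.90% = 1.5202
β_Corwin = 0.907 × 51.04% / 16.90% = 2.7392
β_Kestrel = 0.381 × 49.46% / 16.90% = 1.1150
β_Maddox = 0.168 × 35.68% / 16.90% = 0.3547
β_P = Σ w_i β_i = 0.40×1.5202 + 0.30×2.7392 + 0.07×1.1150 + 0.23×0.3547 = 1.5895
MRP = 10.44% − 3.16% = 7.28%
E(R_P) = R_f + β_P × MRP = 3.16% + 1.5895 × 7.28% = 14.73%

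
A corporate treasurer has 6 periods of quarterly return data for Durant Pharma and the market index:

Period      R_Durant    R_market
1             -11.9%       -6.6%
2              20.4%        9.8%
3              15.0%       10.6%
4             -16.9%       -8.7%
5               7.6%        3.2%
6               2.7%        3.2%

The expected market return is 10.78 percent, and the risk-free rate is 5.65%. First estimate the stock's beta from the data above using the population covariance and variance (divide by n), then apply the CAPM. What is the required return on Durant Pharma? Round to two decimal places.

14.85%

Mean R_i = (-11.9 + 20.4 + 15.0 − 16.9 + 7.6 + 2.7) / 6 = 2.8167%
Mean R_m = (-6.6 + 9.8 + 10.6 − 8.7 + 3.2 + 3.2) / 6 = 1.9167%
Σ(R_i − R̄_i)(R_m − R̄_m) = 585.0583  ⇒  Cov = 585.0583 / 6 = 97.5097
Σ(R_m − R̄_m)² = 326.0883  ⇒  Var(R_m) = 326.0883 / 6 = 54.3481
β = Cov / Var(R_m) = 97.5097 / 54.3481 = 1.7942
MRP = 10.78% − 5.65% = 5.13%
E(R) = R_f + β × MRP = 5.65% + 1.7942 × 5.13% = 14.85%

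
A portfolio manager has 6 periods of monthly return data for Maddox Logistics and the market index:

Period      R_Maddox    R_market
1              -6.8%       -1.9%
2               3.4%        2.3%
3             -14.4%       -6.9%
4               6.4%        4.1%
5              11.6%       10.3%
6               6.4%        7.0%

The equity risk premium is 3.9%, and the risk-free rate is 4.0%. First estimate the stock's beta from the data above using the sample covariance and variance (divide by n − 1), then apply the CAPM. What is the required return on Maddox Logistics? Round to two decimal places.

10.00%

Mean R_i = (-6.8 + 3.4 − 14.4 + 6.4 + 11.6 + 6.4) / 6 = 1.1000%
Mean R_m = (-1.9 + 2.3 − 6.9 + 4.1 + 10.3 + 7.0) / 6 = 2.4833%
Σ(R_i − R̄_i)(R_m − R̄_m) = 294.2300  ⇒  Cov = 294.2300 / 5 = 58.8460
Σ(R_m − R̄_m)² = 191.4083  ⇒  Var(R_m) = 191.4083 / 5 = 38.2817
β = Cov / Var(R_m) = 58.8460 / 38.2817 = 1.5372
E(R) = R_f + β × MRP = 4.0% + 1.5372 × 3.9% = 10.00%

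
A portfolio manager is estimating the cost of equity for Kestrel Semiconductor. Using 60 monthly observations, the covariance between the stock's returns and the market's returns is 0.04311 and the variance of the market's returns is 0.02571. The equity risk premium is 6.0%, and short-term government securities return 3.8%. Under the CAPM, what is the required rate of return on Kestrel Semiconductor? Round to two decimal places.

13.86%

β = Cov(R_i, R_m) / Var(R_m) = 0.04311 / 0.02571 = 1.6768
E(R) = R_f + β × MRP = 3.8% + 1.6768 × 6.0% = 13.86%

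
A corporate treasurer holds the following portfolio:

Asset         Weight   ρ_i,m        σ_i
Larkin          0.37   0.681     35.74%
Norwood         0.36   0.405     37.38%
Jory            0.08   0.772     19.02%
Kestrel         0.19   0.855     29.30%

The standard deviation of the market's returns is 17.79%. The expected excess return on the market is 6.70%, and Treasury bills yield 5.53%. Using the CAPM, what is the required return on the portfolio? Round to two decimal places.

13.21%

β_Larkin = 0.681 × 35.74% / 17.79% = 1.3681
β_Norwood = 0.405 × 37.38% / 17.79% = 0.8510
β_Jory = 0.772 × 19.02% / 17.79% = 0.8254
β_Kestrel = 0.855 × 29.30% / 17.79% = 1.4082
β_P = Σ w_i β_i = 0.37×1.3681 + 0.36×0.8510 + 0.08×0.8254 + 0.19×1.4082 = 1.1461
E(R_P) = R_f + β_P × MRP = 5.53% + 1.1461 × 6.70% = 13.21%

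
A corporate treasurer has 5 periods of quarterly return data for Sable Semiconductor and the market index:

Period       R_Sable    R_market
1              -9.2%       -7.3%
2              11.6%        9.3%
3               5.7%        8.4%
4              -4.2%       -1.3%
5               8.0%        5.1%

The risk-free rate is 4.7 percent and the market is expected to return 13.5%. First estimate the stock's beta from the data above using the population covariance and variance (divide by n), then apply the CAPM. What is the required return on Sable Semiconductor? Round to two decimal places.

15.18%

Mean R_i = (-9.2 + 11.6 + 5.7 − 4.2 + 8.0) / 5 = 2.3800%
Mean R_m = (-7.3 + 9.3 + 8.4 − 1.3 + 5.1) / 5 = 2.8400%
Σ(R_i − R̄_i)(R_m − R̄_m) = 235.3840  ⇒  Cov = 235.3840 / 5 = 47.0768
Σ(R_m − R̄_m)² = 197.7120  ⇒  Var(R_m) = 197.7120 / 5 = 39.5424
β = Cov / Var(R_m) = 47.0768 / 39.5424 = 1.1905
MRP = 13.5% − 4.7% = 8.80%
E(R) = R_f + β × MRP = 4.7% + 1.1905 × 8.8% = 15.18%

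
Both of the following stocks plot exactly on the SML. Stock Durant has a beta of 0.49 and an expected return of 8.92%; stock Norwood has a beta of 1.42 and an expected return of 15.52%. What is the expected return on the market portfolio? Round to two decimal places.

Both satisfy E(R) = R_f + β·MRP, so the slope of the SML is
MRP = (15.52% − 8.92%) / (1.42 − 0.49) = 6.60% / 0.93 = 7.0968%
R_f = E(R_Durant) − β_Durant·MRP = 8.92% − 0.49 × 7.0968% = 5.4426%
E(R_m) = R_f + MRP = 5.4426% + 7.0968% = 12.54%

12.54%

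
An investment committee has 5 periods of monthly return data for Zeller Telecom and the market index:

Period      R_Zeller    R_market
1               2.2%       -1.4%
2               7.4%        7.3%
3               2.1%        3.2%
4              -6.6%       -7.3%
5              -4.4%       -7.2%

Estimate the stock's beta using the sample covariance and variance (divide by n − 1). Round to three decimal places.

0.839

Mean R_i = (2.2 + 7.4 + 2.1 − 6.6 − 4.4) / 5 = 0.1400%
Mean R_m = (-1.4 + 7.3 + 3.2 − 7.3 − 7.2) / 5 = -1.0800%
Σ(R_i − R̄_i)(R_m − R̄_m) = 138.2760  ⇒  Cov = 138.2760 / 4 = 34.5690
Σ(R_m − R̄_m)² = 164.7880  ⇒  Var(R_m) = 164.7880 / 4 = 41.1970
β = Cov / Var(R_m) = 34.5690 / 41.1970 = 0.8391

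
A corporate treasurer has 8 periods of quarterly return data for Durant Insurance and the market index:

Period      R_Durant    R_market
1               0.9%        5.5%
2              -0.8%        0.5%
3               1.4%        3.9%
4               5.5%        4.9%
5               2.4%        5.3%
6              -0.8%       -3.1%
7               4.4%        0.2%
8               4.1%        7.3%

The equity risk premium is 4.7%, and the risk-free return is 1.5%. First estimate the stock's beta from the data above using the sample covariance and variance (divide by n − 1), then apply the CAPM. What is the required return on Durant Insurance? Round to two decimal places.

Mean R_i = (0.9 − 0.8 + 1.4 + 5.5 + 2.4 − 0.8 + 4.4 + 4.1) / 8 = 2.1375%
Mean R_m = (5.5 + 0.5 + 3.9 + 4.9 + 5.3 − 3.1 + 0.2 + 7.3) / 8 = 3.0625%
Σ(R_i − R̄_i)(R_m − R̄_m) = 30.6013  ⇒  Cov = 30.6013 / 7 = 4.3716
Σ(R_m − R̄_m)² = 85.7188  ⇒  Var(R_m) = 85.7188 / 7 = 12.2455
β = Cov / Var(R_m) = 4.3716 / 12.2455 = 0.3570
E(R) = R_f + β × MRP = 1.5% + 0.3570 × 4.7% = 3.18%

3.18%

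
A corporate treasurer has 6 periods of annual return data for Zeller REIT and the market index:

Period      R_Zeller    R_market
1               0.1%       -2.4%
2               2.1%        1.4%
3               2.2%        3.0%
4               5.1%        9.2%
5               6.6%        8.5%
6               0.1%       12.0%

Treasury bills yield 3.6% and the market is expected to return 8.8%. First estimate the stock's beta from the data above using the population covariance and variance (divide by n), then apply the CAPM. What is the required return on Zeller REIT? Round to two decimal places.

4.57%

Mean R_i = (0.1 + 2.1 + 2.2 + 5.1 + 6.6 + 0.1) / 6 = 2.7000%
Mean R_m = (-2.4 + 1.4 + 3.0 + 9.2 + 8.5 + 12.0) / 6 = 5.2833%
Σ(R_i − R̄_i)(R_m − R̄_m) = 27.9300  ⇒  Cov = 27.9300 / 6 = 4.6550
Σ(R_m − R̄_m)² = 150.1283  ⇒  Var(R_m) = 150.1283 / 6 = 25.0214
β = Cov / Var(R_m) = 4.6550 / 25.0214 = 0.1860
MRP = 8.8% − 3.6% = 5.20%
E(R) = R_f + β × MRP = 3.6% + 0.1860 × 5.2% = 4.57%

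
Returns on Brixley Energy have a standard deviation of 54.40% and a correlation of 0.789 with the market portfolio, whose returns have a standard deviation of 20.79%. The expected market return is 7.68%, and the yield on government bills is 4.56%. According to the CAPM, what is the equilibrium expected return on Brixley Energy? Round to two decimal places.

β = ρ × σ_i / σ_m = 0.789 × 54.40% / 20.79% = 2.0645
MRP = 7.68% − 4.56% = 3.12%
E(R) = 4.56% + 2.0645 × 3.12% = 11.00%

11.00%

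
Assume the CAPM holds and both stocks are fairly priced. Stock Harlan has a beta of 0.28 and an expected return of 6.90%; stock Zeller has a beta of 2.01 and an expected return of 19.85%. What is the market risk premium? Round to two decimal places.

Both satisfy E(R) = R_f + β·MRP, so the slope of the SML is
MRP = (19.85% − 6.90%) / (2.01 − 0.28) = 12.95% / 1.73 = 7.4855%

7.49%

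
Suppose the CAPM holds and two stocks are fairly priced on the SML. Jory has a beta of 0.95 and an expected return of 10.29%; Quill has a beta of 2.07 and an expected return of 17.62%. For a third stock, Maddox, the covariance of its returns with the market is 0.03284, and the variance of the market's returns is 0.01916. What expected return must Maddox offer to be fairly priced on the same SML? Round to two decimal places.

MRP = (17.62% − 10.29%) / (2.07 − 0.95) = 6.5446%
R_f = 10.29% − 0.95 × 6.5446% = 4.0726%
β_Maddox = Cov / Var(R_m) = 0.03284 / 0.01916 = 1.7140
E(R_Maddox) = R_f + β × MRP = 4.0726% + 1.7140 × 6.5446% = 15.29%

15.29%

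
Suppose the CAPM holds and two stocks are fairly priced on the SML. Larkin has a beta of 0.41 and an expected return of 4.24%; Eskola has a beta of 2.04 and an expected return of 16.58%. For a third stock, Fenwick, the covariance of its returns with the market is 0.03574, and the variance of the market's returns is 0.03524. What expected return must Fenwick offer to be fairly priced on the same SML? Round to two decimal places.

MRP = (16.58% − 4.24%) / (2.04 − 0.41) = 7.5706%
R_f = 4.24% − 0.41 × 7.5706% = 1.1361%
β_Fenwick = Cov / Var(R_m) = 0.03574 / 0.03524 = 1.0142
E(R_Fenwick) = R_f + β × MRP = 1.1361% + 1.0142 × 7.5706% = 8.81%

8.81%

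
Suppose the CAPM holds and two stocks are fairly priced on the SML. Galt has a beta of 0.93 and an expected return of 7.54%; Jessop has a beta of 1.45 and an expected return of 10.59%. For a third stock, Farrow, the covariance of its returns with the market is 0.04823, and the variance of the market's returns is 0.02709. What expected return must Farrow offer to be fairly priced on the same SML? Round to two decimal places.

MRP = (10.59% − 7.54%) / (1.45 − 0.93) = 5.8654%
R_f = 7.54% − 0.93 × 5.8654% = 2.0852%
β_Farrow = Cov / Var(R_m) = 0.04823 / 0.02709 = 1.7804
E(R_Farrow) = R_f + β × MRP = 2.0852% + 1.7804 × 5.8654% = 12.53%

12.53%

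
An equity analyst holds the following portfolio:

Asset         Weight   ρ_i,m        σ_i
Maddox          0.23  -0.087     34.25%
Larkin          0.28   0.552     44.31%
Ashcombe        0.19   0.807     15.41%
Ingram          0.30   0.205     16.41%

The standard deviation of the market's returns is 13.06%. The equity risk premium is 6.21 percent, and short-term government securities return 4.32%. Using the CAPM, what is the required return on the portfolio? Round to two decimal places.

β_Maddox = -0.087 × 34.25% / 13.06% = -0.2282
β_Larkin = 0.552 × 44.31% / 13.06% = 1.8728
β_Ashcombe = 0.807 × 15.41% / 13.06% = 0.9522
β_Ingram = 0.205 × 16.41% / 13.06% = 0.2576
β_P = Σ w_i β_i = 0.23×-0.2282 + 0.28×1.8728 + 0.19×0.9522 + 0.30×0.2576 = 0.7301
E(R_P) = R_f + β_P × MRP = 4.32% + 0.7301 × 6.21% = 8.85%

8.85%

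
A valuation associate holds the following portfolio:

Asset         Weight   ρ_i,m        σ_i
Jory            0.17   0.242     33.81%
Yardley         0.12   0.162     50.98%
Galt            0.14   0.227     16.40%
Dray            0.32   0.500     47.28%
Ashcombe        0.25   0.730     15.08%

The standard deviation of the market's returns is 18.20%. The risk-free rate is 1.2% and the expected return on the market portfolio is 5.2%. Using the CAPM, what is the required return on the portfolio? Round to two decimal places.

β_Jory = 0.242 × 33.81% / 18.20% = 0.4496
β_Yardley = 0.162 × 50.98% / 18.20% = 0.4538
β_Galt = 0.227 × 16.40% / 18.20% = 0.2045
β_Dray = 0.500 × 47.28% / 18.20% = 1.2989
β_Ashcombe = 0.730 × 15.08% / 18.20% = 0.6049
β_P = Σ w_i β_i = 0.17×0.4496 + 0.12×0.4538 + 0.14×0.2045 + 0.32×1.2989 + 0.25×0.6049 = 0.7264
MRP = 5.2% − 1.2% = 4.00%
E(R_P) = R_f + β_P × MRP = 1.2% + 0.7264 × 4.0% = 4.11%

4.11%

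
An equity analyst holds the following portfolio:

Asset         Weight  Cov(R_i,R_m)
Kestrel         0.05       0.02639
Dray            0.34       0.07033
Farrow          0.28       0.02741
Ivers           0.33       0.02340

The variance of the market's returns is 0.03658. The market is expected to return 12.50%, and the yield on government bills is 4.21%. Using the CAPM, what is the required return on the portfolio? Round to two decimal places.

β_Kestrel = 0.02639 / 0.03658 = 0.7214
β_Dray = 0.07033 / 0.03658 = 1.9226
β_Farrow = 0.02741 / 0.03658 = 0.7493
β_Ivers = 0.02340 / 0.03658 = 0.6397
β_P = Σ w_i β_i = 0.05×0.7214 + 0.34×1.9226 + 0.28×0.7493 + 0.33×0.6397 = 1.1107
MRP = 12.50% − 4.21% = 8.29%
E(R_P) = R_f + β_P × MRP = 4.21% + 1.1107 × 8.29% = 13.42%

13.42%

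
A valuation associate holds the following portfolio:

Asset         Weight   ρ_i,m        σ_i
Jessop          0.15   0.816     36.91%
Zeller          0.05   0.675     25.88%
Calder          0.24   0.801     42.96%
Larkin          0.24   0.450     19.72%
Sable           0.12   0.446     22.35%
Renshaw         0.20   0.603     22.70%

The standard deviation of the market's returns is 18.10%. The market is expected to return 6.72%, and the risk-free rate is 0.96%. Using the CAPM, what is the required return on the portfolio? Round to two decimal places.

7.23%

β_Jessop = 0.816 × 36.91% / 18.10% = 1.6640
β_Zeller = 0.675 × 25.88% / 18.10% = 0.9651
β_Calder = 0.801 × 42.96% / 18.10% = 1.9012
β_Larkin = 0.450 × 19.72% / 18.10% = 0.4903
β_Sable = 0.446 × 22.35% / 18.10% = 0.5507
β_Renshaw = 0.603 × 22.70% / 18.10% = 0.7562
β_P = Σ w_i β_i = 0.15×1.6640 + 0.05×0.9651 + 0.24×1.9012 + 0.24×0.4903 + 0.12×0.5507 + 0.20×0.7562 = 1.0891
MRP = 6.72% − 0.96% = 5.76%
E(R_P) = R_f + β_P × MRP = 0.96% + 1.0891 × 5.76% = 7.23%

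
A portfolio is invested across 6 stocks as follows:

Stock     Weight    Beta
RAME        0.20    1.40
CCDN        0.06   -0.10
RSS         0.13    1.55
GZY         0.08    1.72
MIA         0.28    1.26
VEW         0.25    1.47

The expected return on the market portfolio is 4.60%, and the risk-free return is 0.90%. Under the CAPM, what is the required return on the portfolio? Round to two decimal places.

β_P = Σ w_i β_i = 0.20×1.40 + 0.06×-0.10 + 0.13×1.55 + 0.08×1.72 + 0.28×1.26 + 0.25×1.47 = 1.3334
MRP = 4.60% − 0.90% = 3.70%
E(R_P) = R_f + β_P × MRP = 0.90% + 1.3334 × 3.70% = 5.83%

5.83%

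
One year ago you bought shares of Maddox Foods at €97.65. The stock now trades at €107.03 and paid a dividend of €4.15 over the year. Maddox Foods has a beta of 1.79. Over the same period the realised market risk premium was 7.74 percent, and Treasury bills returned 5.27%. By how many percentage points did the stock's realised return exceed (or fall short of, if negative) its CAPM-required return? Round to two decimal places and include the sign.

Realised HPR = (P1 + D1 − P0) / P0 = (107.03 + 4.15 − 97.65) / 97.65 = 13.53 / 97.65 = 13.8556%
CAPM required = R_f + β·MRP = 5.27% + 1.79 × 7.74% = 19.1246%
α = realised − required = 13.8556% − 19.1246% = -5.27%

-5.27%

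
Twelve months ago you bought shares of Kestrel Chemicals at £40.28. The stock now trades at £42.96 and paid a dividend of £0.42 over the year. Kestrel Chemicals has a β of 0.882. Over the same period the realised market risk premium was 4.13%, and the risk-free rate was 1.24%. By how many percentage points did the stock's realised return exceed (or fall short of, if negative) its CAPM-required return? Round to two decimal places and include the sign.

Realised HPR = (P1 + D1 − P0) / P0 = (42.96 + 0.42 − 40.28) / 40.28 = 3.10 / 40.28 = 7.6961%
CAPM required = R_f + β·MRP = 1.24% + 0.882 × 4.13% = 4.88266%
α = realised − required = 7.6961% − 4.88266% = +2.81%

+2.81%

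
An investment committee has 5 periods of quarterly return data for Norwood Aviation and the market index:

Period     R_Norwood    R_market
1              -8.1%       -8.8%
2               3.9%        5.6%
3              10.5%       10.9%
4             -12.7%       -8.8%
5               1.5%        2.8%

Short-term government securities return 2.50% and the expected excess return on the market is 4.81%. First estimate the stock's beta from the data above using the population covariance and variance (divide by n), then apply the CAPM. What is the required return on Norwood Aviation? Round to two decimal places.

Mean R_i = (-8.1 + 3.9 + 10.5 − 12.7 + 1.5) / 5 = -0.9800%
Mean R_m = (-8.8 + 5.6 + 10.9 − 8.8 + 2.8) / 5 = 0.3400%
Σ(R_i − R̄_i)(R_m − R̄_m) = 325.1960  ⇒  Cov = 325.1960 / 5 = 65.0392
Σ(R_m − R̄_m)² = 312.3120  ⇒  Var(R_m) = 312.3120 / 5 = 62.4624
β = Cov / Var(R_m) = 65.0392 / 62.4624 = 1.0413
E(R) = R_f + β × MRP = 2.50% + 1.0413 × 4.81% = 7.51%

7.51%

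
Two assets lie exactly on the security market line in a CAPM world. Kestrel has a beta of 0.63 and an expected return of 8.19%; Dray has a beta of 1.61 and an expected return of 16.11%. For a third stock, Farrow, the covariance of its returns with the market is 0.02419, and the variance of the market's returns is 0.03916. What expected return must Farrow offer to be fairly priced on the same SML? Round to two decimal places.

8.09%

MRP = (16.11% − 8.19%) / (1.61 − 0.63) = 8.0816%
R_f = 8.19% − 0.63 × 8.0816% = 3.0986%
β_Farrow = Cov / Var(R_m) = 0.02419 / 0.03916 = 0.6177
E(R_Farrow) = R_f + β × MRP = 3.0986% + 0.6177 × 8.0816% = 8.09%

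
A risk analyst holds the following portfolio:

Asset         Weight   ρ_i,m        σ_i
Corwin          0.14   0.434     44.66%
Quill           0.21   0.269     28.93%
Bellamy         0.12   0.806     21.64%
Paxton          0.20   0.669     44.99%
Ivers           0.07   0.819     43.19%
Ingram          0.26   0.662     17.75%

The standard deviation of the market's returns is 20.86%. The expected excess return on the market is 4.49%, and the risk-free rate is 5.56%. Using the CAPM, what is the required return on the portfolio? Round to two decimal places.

β_Corwin = 0.434 × 44.66% / 20.86% = 0.9292
β_Quill = 0.269 × 28.93% / 20.86% = 0.3731
β_Bellamy = 0.806 × 21.64% / 20.86% = 0.8361
β_Paxton = 0.669 × 44.99% / 20.86% = 1.4429
β_Ivers = 0.819 × 43.19% / 20.86% = 1.6957
β_Ingram = 0.662 × 17.75% / 20.86% = 0.5633
β_P = Σ w_i β_i = 0.14×0.9292 + 0.21×0.3731 + 0.12×0.8361 + 0.20×1.4429 + 0.07×1.6957 + 0.26×0.5633 = 0.8625
E(R_P) = R_f + β_P × MRP = 5.56% + 0.8625 × 4.49% = 9.43%

9.43%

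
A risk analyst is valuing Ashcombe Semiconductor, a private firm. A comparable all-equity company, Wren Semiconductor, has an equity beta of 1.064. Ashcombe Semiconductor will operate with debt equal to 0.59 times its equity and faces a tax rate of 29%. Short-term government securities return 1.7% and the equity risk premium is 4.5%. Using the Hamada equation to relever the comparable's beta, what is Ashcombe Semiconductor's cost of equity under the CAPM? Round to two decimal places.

8.49%

β_L = β_U × [1 + (1 − t)(D/E)] = 1.064 × [1 + (1 − 0.29) × 0.59]
    = 1.064 × [1 + 0.71 × 0.59] = 1.064 × 1.4189 = 1.5097
E(R) = R_f + β_L × MRP = 1.7% + 1.5097 × 4.5% = 8.49%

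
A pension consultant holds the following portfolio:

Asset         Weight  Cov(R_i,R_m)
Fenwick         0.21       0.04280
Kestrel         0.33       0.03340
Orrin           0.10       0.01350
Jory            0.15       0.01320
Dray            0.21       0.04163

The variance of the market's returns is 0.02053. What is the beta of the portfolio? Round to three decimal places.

β_Fenwick = 0.04280 / 0.02053 = 2.0848
β_Kestrel = 0.03340 / 0.02053 = 1.6269
β_Orrin = 0.01350 / 0.02053 = 0.6576
β_Jory = 0.01320 / 0.02053 = 0.6430
β_Dray = 0.04163 / 0.02053 = 2.0278
β_P = Σ w_i β_i = 0.21×2.0848 + 0.33×1.6269 + 0.10×0.6576 + 0.15×0.6430 + 0.21×2.0278 = 1.5627

1.563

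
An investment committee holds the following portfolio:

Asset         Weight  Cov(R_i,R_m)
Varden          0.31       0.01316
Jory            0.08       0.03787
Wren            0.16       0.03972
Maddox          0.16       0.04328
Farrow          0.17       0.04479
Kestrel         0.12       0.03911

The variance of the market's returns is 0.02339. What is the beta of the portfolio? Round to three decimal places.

β_Varden = 0.01316 / 0.02339 = 0.5626
β_Jory = 0.03787 / 0.02339 = 1.6191
β_Wren = 0.03972 / 0.02339 = 1.6982
β_Maddox = 0.04328 / 0.02339 = 1.8504
β_Farrow = 0.04479 / 0.02339 = 1.9149
β_Kestrel = 0.03911 / 0.02339 = 1.6721
β_P = Σ w_i β_i = 0.31×0.5626 + 0.08×1.6191 + 0.16×1.6982 + 0.16×1.8504 + 0.17×1.9149 + 0.12×1.6721 = 1.3979

1.398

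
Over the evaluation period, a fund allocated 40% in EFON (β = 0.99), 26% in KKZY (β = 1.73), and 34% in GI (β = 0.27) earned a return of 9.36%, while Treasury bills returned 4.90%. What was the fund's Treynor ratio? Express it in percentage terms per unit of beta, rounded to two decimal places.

4.76%

β_P = 0.40×0.99 + 0.26×1.73 + 0.34×0.27 = 0.9376
Treynor = (R_P − R_f) / β_P = (9.36% − 4.90%) / 0.9376 = 4.46% / 0.9376 = 4.76%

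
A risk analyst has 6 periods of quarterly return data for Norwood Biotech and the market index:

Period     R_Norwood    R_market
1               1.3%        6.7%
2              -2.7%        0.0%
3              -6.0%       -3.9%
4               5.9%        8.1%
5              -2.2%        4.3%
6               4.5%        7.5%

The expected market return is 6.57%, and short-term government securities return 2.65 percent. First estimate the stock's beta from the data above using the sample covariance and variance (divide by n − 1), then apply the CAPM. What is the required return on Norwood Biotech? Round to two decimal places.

6.11%

Mean R_i = (1.3 − 2.7 − 6.0 + 5.9 − 2.2 + 4.5) / 6 = 0.1333%
Mean R_m = (6.7 + 0.0 − 3.9 + 8.1 + 4.3 + 7.5) / 6 = 3.7833%
Σ(R_i − R̄_i)(R_m − R̄_m) = 101.1633  ⇒  Cov = 101.1633 / 5 = 20.2327
Σ(R_m − R̄_m)² = 114.5683  ⇒  Var(R_m) = 114.5683 / 5 = 22.9137
β = Cov / Var(R_m) = 20.2327 / 22.9137 = 0.8830
MRP = 6.57% − 2.65% = 3.92%
E(R) = R_f + β × MRP = 2.65% + 0.8830 × 3.92% = 6.11%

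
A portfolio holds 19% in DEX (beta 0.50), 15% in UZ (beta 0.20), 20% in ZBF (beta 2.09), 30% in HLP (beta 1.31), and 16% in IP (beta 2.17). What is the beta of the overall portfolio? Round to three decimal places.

1.283

β_P = Σ w_i β_i = 0.19×0.50 + 0.15×0.20 + 0.20×2.09 + 0.30×1.31 + 0.16×2.17 = 1.2832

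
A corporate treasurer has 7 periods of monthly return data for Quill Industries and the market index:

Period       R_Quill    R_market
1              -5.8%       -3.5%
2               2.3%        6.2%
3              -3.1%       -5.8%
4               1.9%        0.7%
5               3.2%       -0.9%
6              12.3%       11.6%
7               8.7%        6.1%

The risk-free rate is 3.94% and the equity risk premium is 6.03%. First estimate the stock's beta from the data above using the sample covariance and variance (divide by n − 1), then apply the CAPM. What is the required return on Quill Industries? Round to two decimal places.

9.41%

Mean R_i = (-5.8 + 2.3 − 3.1 + 1.9 + 3.2 + 12.3 + 8.7) / 7 = 2.7857%
Mean R_m = (-3.5 + 6.2 − 5.8 + 0.7 − 0.9 + 11.6 + 6.1) / 7 = 2.0571%
Σ(R_i − R̄_i)(R_m − R̄_m) = 206.6257  ⇒  Cov = 206.6257 / 6 = 34.4376
Σ(R_m − R̄_m)² = 227.7771  ⇒  Var(R_m) = 227.7771 / 6 = 37.9629
β = Cov / Var(R_m) = 34.4376 / 37.9629 = 0.9071
E(R) = R_f + β × MRP = 3.94% + 0.9071 × 6.03% = 9.41%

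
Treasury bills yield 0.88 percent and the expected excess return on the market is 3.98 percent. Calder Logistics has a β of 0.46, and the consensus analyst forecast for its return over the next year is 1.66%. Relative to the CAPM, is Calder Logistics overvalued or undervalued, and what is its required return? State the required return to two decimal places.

Required return = R_f + β·MRP = 0.88% + 0.46 × 3.98% = 2.71%
Forecast 1.66% < required 2.71% → the stock plots below the SML → overvalued.

Overvalued; required return 2.71%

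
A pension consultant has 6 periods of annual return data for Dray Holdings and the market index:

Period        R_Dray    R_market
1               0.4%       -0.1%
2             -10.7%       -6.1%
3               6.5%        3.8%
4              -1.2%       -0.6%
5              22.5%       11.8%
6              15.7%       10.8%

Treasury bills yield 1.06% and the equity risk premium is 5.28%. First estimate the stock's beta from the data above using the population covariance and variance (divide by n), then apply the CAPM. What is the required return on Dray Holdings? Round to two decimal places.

10.09%

Mean R_i = (0.4 − 10.7 + 6.5 − 1.2 + 22.5 + 15.7) / 6 = 5.5333%
Mean R_m = (-0.1 − 6.1 + 3.8 − 0.6 + 11.8 + 10.8) / 6 = 3.2667%
Σ(R_i − R̄_i)(R_m − R̄_m) = 417.2567  ⇒  Cov = 417.2567 / 6 = 69.5428
Σ(R_m − R̄_m)² = 243.8733  ⇒  Var(R_m) = 243.8733 / 6 = 40.6456
β = Cov / Var(R_m) = 69.5428 / 40.6456 = 1.7110
E(R) = R_f + β × MRP = 1.06% + 1.7110 × 5.28% = 10.09%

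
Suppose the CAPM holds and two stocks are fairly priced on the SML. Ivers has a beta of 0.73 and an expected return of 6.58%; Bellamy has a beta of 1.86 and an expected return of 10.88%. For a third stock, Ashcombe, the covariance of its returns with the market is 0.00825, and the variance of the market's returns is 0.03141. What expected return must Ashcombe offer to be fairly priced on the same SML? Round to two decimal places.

4.80%

MRP = (10.88% − 6.58%) / (1.86 − 0.73) = 3.8053%
R_f = 6.58% − 0.73 × 3.8053% = 3.8021%
β_Ashcombe = Cov / Var(R_m) = 0.00825 / 0.03141 = 0.2627
E(R_Ashcombe) = R_f + β × MRP = 3.8021% + 0.2627 × 3.8053% = 4.80%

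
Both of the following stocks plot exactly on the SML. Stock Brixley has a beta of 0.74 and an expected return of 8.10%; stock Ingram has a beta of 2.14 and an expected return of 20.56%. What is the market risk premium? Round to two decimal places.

8.90%

Both satisfy E(R) = R_f + β·MRP, so the slope of the SML is
MRP = (20.56% − 8.10%) / (2.14 − 0.74) = 12.46% / 1.40 = 8.9000%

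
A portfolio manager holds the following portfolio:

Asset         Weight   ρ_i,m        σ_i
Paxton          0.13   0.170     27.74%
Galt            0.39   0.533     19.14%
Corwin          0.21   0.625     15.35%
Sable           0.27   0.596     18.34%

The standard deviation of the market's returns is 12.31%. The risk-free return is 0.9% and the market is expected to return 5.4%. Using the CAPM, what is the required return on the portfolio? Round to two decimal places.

4.39%

β_Paxton = 0.170 × 27.74% / 12.31% = 0.3831
β_Galt = 0.533 × 19.14% / 12.31% = 0.8287
β_Corwin = 0.625 × 15.35% / 12.31% = 0.7793
β_Sable = 0.596 × 18.34% / 12.31% = 0.8879
β_P = Σ w_i β_i = 0.13×0.3831 + 0.39×0.8287 + 0.21×0.7793 + 0.27×0.8879 = 0.7764
MRP = 5.4% − 0.9% = 4.50%
E(R_P) = R_f + β_P × MRP = 0.9% + 0.7764 × 4.5% = 4.39%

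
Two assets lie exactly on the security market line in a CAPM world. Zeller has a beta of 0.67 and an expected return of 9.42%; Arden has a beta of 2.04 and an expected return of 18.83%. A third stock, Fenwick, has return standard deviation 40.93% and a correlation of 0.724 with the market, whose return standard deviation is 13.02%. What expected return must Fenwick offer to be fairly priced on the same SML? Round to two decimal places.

20.45%

MRP = (18.83% − 9.42%) / (2.04 − 0.67) = 6.8686%
R_f = 9.42% − 0.67 × 6.8686% = 4.8180%
β_Fenwick = ρ·σ_i/σ_m = 0.724 × 40.93 / 13.02 = 2.2760
E(R_Fenwick) = R_f + β × MRP = 4.8180% + 2.2760 × 6.8686% = 20.45%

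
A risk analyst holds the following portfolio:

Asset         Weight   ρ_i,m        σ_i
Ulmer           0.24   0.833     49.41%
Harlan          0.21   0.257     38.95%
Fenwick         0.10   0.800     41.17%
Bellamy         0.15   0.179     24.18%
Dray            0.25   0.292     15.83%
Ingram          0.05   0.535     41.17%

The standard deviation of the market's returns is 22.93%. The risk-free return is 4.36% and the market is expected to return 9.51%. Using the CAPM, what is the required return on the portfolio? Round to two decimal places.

8.44%

β_Ulmer = 0.833 × 49.41% / 22.93% = 1.7950
β_Harlan = 0.257 × 38.95% / 22.93% = 0.4366
β_Fenwick = 0.800 × 41.17% / 22.93% = 1.4364
β_Bellamy = 0.179 × 24.18% / 22.93% = 0.1888
β_Dray = 0.292 × 15.83% / 22.93% = 0.2016
β_Ingram = 0.535 × 41.17% / 22.93% = 0.9606
β_P = Σ w_i β_i = 0.24×1.7950 + 0.21×0.4366 + 0.10×1.4364 + 0.15×0.1888 + 0.25×0.2016 + 0.05×0.9606 = 0.7929
MRP = 9.51% − 4.36% = 5.15%
E(R_P) = R_f + β_P × MRP = 4.36% + 0.7929 × 5.15% = 8.44%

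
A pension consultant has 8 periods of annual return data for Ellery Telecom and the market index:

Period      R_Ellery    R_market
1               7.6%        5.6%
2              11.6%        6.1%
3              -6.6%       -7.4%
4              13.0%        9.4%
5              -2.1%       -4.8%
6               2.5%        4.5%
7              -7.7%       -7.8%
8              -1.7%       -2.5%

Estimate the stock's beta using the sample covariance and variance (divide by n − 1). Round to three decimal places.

Mean R_i = (7.6 + 11.6 − 6.6 + 13.0 − 2.1 + 2.5 − 7.7 − 1.7) / 8 = 2.0750%
Mean R_m = (5.6 + 6.1 − 7.4 + 9.4 − 4.8 + 4.5 − 7.8 − 2.5) / 8 = 0.3875%
Σ(R_i − R̄_i)(R_m − R̄_m) = 363.5675  ⇒  Cov = 363.5675 / 7 = 51.9382
Σ(R_m − R̄_m)² = 320.8688  ⇒  Var(R_m) = 320.8688 / 7 = 45.8384
β = Cov / Var(R_m) = 51.9382 / 45.8384 = 1.1331

1.133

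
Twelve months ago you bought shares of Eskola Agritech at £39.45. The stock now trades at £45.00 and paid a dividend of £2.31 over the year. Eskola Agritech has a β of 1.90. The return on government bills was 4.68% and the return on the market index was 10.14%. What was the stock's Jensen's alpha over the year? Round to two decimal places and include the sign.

Realised HPR = (P1 + D1 − P0) / P0 = (45.00 + 2.31 − 39.45) / 39.45 = 7.86 / 39.45 = 19.9240%
MRP = 10.14% − 4.68% = 5.46%
CAPM required = R_f + β·MRP = 4.68% + 1.90 × 5.46% = 15.0540%
α = realised − required = 19.9240% − 15.0540% = +4.87%

+4.87%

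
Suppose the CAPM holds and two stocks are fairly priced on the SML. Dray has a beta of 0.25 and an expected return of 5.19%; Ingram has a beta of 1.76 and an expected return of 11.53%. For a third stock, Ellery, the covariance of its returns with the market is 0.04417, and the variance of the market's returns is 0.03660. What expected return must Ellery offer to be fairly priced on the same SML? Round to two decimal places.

MRP = (11.53% − 5.19%) / (1.76 − 0.25) = 4.1987%
R_f = 5.19% − 0.25 × 4.1987% = 4.1403%
β_Ellery = Cov / Var(R_m) = 0.04417 / 0.03660 = 1.2068
E(R_Ellery) = R_f + β × MRP = 4.1403% + 1.2068 × 4.1987% = 9.21%

9.21%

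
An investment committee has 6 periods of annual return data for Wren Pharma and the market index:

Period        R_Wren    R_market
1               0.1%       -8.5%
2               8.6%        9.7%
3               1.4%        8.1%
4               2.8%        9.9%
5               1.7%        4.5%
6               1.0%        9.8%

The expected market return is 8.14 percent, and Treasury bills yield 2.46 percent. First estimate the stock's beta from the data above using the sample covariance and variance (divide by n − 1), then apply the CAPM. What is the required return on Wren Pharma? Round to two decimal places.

3.60%

Mean R_i = (0.1 + 8.6 + 1.4 + 2.8 + 1.7 + 1.0) / 6 = 2.6000%
Mean R_m = (-8.5 + 9.7 + 8.1 + 9.9 + 4.5 + 9.8) / 6 = 5.5833%
Σ(R_i − R̄_i)(R_m − R̄_m) = 51.9800  ⇒  Cov = 51.9800 / 5 = 10.3960
Σ(R_m − R̄_m)² = 259.2083  ⇒  Var(R_m) = 259.2083 / 5 = 51.8417
β = Cov / Var(R_m) = 10.3960 / 51.8417 = 0.2005
MRP = 8.14% − 2.46% = 5.68%
E(R) = R_f + β × MRP = 2.46% + 0.2005 × 5.68% = 3.60%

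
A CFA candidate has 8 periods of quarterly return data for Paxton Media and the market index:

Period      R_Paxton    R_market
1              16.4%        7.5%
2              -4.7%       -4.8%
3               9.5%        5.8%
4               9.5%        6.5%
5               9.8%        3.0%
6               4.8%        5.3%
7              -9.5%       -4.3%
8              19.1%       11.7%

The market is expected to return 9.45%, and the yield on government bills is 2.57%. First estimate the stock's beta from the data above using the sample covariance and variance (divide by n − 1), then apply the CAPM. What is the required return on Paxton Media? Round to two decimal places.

Mean R_i = (16.4 − 4.7 + 9.5 + 9.5 + 9.8 + 4.8 − 9.5 + 19.1) / 8 = 6.8625%
Mean R_m = (7.5 − 4.8 + 5.8 + 6.5 + 3.0 + 5.3 − 4.3 + 11.7) / 8 = 3.8375%
Σ(R_i − R̄_i)(R_m − R̄_m) = 370.8913  ⇒  Cov = 370.8913 / 7 = 52.9845
Σ(R_m − R̄_m)² = 229.8388  ⇒  Var(R_m) = 229.8388 / 7 = 32.8341
β = Cov / Var(R_m) = 52.9845 / 32.8341 = 1.6137
MRP = 9.45% − 2.57% = 6.88%
E(R) = R_f + β × MRP = 2.57% + 1.6137 × 6.88% = 13.67%

13.67%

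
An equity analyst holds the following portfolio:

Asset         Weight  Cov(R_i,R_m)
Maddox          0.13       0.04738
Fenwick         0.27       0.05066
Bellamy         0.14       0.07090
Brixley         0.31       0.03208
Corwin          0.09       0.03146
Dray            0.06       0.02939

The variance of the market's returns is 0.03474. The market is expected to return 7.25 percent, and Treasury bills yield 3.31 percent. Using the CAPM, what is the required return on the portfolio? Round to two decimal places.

β_Maddox = 0.04738 / 0.03474 = 1.3638
β_Fenwick = 0.05066 / 0.03474 = 1.4583
β_Bellamy = 0.07090 / 0.03474 = 2.0409
β_Brixley = 0.03208 / 0.03474 = 0.9234
β_Corwin = 0.03146 / 0.03474 = 0.9056
β_Dray = 0.02939 / 0.03474 = 0.8460
β_P = Σ w_i β_i = 0.13×1.3638 + 0.27×1.4583 + 0.14×2.0409 + 0.31×0.9234 + 0.09×0.9056 + 0.06×0.8460 = 1.2753
MRP = 7.25% − 3.31% = 3.94%
E(R_P) = R_f + β_P × MRP = 3.31% + 1.2753 × 3.94% = 8.33%

8.33%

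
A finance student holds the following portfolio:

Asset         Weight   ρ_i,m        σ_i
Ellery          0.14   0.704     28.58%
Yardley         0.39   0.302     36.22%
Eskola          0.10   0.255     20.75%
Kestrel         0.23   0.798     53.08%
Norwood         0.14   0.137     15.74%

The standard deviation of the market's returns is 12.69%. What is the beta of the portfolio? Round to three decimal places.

β_Ellery = 0.704 × 28.58% / 12.69% = 1.5855
β_Yardley = 0.302 × 36.22% / 12.69% = 0.8620
β_Eskola = 0.255 × 20.75% / 12.69% = 0.4170
β_Kestrel = 0.798 × 53.08% / 12.69% = 3.3379
β_Norwood = 0.137 × 15.74% / 12.69% = 0.1699
β_P = Σ w_i β_i = 0.14×1.5855 + 0.39×0.8620 + 0.10×0.4170 + 0.23×3.3379 + 0.14×0.1699 = 1.3914

1.391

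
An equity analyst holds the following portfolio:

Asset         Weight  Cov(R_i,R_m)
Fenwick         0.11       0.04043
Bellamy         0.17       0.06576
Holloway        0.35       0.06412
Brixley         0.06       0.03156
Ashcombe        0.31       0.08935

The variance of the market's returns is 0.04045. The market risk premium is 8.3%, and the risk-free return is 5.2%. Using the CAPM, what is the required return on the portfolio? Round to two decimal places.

19.08%

β_Fenwick = 0.04043 / 0.04045 = 0.9995
β_Bellamy = 0.06576 / 0.04045 = 1.6257
β_Holloway = 0.06412 / 0.04045 = 1.5852
β_Brixley = 0.03156 / 0.04045 = 0.7802
β_Ashcombe = 0.08935 / 0.04045 = 2.2089
β_P = Σ w_i β_i = 0.11×0.9995 + 0.17×1.6257 + 0.35×1.5852 + 0.06×0.7802 + 0.31×2.2089 = 1.6727
E(R_P) = R_f + β_P × MRP = 5.2% + 1.6727 × 8.3% = 19.08%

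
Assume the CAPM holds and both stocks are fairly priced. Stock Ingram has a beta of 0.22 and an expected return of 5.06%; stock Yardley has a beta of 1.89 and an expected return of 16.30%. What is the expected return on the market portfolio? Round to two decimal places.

10.31%

Both satisfy E(R) = R_f + β·MRP, so the slope of the SML is
MRP = (16.30% − 5.06%) / (1.89 − 0.22) = 11.24% / 1.67 = 6.7305%
R_f = E(R_Ingram) − β_Ingram·MRP = 5.06% − 0.22 × 6.7305% = 3.5793%
E(R_m) = R_f + MRP = 3.5793% + 6.7305% = 10.31%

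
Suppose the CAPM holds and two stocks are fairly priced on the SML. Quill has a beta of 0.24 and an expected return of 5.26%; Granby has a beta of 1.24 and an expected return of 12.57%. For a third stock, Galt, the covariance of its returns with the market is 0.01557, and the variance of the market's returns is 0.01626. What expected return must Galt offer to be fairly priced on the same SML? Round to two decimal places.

MRP = (12.57% − 5.26%) / (1.24 − 0.24) = 7.3100%
R_f = 5.26% − 0.24 × 7.3100% = 3.5056%
β_Galt = Cov / Var(R_m) = 0.01557 / 0.01626 = 0.9576
E(R_Galt) = R_f + β × MRP = 3.5056% + 0.9576 × 7.3100% = 10.51%

10.51%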